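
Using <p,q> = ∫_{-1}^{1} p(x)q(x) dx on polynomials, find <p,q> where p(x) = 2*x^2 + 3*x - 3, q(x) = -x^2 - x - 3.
<p,q> = 66/5

Expand the product: p(x)·q(x) = -2*x^4 - 5*x^3 - 6*x^2 - 6*x + 9.
∫_{-1}^{1} of each monomial x^k gives [2/(k+1) if k even, 0 if k odd]. Integrating term-by-term (or equivalently evaluating the antiderivative F(x) = -2*x^5/5 - 5*x^4/4 - 2*x^3 - 3*x^2 + 9*x at the endpoints):
  F(1) − F(−1) = 47/20 − (-217/20) = 66/5.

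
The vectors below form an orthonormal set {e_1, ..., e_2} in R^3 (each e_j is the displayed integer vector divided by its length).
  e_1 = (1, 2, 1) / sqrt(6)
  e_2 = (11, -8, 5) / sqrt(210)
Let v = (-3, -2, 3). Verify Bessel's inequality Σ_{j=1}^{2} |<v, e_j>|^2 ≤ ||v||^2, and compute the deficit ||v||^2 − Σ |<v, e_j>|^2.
Σ |<v, e_j>|^2 = 94/35; ||v||^2 = 22; deficit = 676/35

Write each e_j = u_j / sqrt(<u_j, u_j>) where u_j is the displayed integer vector. Then <v, e_j> = <v, u_j> / sqrt(<u_j, u_j>), so |<v, e_j>|^2 = <v, u_j>^2 / <u_j, u_j>.
Coefficients: <v, e_1> = -4/sqrt(6), <v, e_2> = -2/sqrt(210).
Square and sum: Σ |<v, e_j>|^2 = 94/35.
Compute ||v||^2 = v·v = 22.
Deficit = 22 − 94/35 = 676/35 ≥ 0, confirming Bessel's inequality. (The deficit equals ||v − Σ <v,e_j> e_j||^2, the squared distance from v to span{e_j}.)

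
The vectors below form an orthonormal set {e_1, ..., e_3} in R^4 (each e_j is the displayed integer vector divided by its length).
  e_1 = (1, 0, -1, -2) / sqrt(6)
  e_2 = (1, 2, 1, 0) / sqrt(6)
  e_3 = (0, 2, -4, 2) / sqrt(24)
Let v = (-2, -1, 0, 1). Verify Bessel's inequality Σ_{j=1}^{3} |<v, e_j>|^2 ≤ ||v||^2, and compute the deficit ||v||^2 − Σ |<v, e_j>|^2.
Σ |<v, e_j>|^2 = 16/3; ||v||^2 = 6; deficit = 2/3

Write each e_j = u_j / sqrt(<u_j, u_j>) where u_j is the displayed integer vector. Then <v, e_j> = <v, u_j> / sqrt(<u_j, u_j>), so |<v, e_j>|^2 = <v, u_j>^2 / <u_j, u_j>.
Coefficients: <v, e_1> = -4/sqrt(6), <v, e_2> = -4/sqrt(6), <v, e_3> = 0/sqrt(24).
Square and sum: Σ |<v, e_j>|^2 = 16/3.
Compute ||v||^2 = v·v = 6.
Deficit = 6 − 16/3 = 2/3 ≥ 0, confirming Bessel's inequality. (The deficit equals ||v − Σ <v,e_j> e_j||^2, the squared distance from v to span{e_j}.)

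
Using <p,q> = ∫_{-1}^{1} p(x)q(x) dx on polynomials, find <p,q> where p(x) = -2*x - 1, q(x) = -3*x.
<p,q> = 4

Expand the product: p(x)·q(x) = 6*x^2 + 3*x.
∫_{-1}^{1} of each monomial x^k gives [2/(k+1) if k even, 0 if k odd]. Integrating term-by-term (or equivalently evaluating the antiderivative F(x) = 2*x^3 + 3*x^2/2 at the endpoints):
  F(1) − F(−1) = 7/2 − (-1/2) = 4.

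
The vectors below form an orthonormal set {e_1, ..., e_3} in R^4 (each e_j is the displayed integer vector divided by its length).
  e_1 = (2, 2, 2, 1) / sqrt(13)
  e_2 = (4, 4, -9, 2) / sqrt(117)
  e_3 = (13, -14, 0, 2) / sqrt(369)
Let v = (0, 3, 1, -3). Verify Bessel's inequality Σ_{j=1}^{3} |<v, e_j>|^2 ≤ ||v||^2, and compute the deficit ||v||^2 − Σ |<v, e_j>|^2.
Σ |<v, e_j>|^2 = 338/41; ||v||^2 = 19; deficit = 441/41

Write each e_j = u_j / sqrt(<u_j, u_j>) where u_j is the displayed integer vector. Then <v, e_j> = <v, u_j> / sqrt(<u_j, u_j>), so |<v, e_j>|^2 = <v, u_j>^2 / <u_j, u_j>.
Coefficients: <v, e_1> = 5/sqrt(13), <v, e_2> = -3/sqrt(117), <v, e_3> = -48/sqrt(369).
Square and sum: Σ |<v, e_j>|^2 = 338/41.
Compute ||v||^2 = v·v = 19.
Deficit = 19 − 338/41 = 441/41 ≥ 0, confirming Bessel's inequality. (The deficit equals ||v − Σ <v,e_j> e_j||^2, the squared distance from v to span{e_j}.)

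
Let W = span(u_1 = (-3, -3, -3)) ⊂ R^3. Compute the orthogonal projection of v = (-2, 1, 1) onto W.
proj_W(v) = (0, 0, 0)

Set up U = [u_1 | ... | u_1] ∈ R^(3×1). The projector onto W = col(U) is P = U (U^T U)^(-1) U^T.
Compute U^T U =
  [27],
and U^T v = (0).
Solve U^T U · c = U^T v for the coefficients: c = (0). The projection is proj_W(v) = U c.
Check: (v - proj_W(v)) · u_1 = 0  (should be 0).
Result: proj_W(v) = (0, 0, 0).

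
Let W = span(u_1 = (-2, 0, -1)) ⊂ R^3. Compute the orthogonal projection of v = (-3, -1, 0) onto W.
proj_W(v) = (-12/5, 0, -6/5)

Set up U = [u_1 | ... | u_1] ∈ R^(3×1). The projector onto W = col(U) is P = U (U^T U)^(-1) U^T.
Compute U^T U =
  [5],
and U^T v = (6).
Solve U^T U · c = U^T v for the coefficients: c = (6/5). The projection is proj_W(v) = U c.
Check: (v - proj_W(v)) · u_1 = 0  (should be 0).
Result: proj_W(v) = (-12/5, 0, -6/5).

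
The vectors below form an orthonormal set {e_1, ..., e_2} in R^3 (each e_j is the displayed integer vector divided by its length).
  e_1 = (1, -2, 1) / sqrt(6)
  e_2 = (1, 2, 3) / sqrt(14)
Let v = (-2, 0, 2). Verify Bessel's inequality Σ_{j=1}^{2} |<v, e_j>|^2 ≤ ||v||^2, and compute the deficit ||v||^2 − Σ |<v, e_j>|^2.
Σ |<v, e_j>|^2 = 8/7; ||v||^2 = 8; deficit = 48/7

Write each e_j = u_j / sqrt(<u_j, u_j>) where u_j is the displayed integer vector. Then <v, e_j> = <v, u_j> / sqrt(<u_j, u_j>), so |<v, e_j>|^2 = <v, u_j>^2 / <u_j, u_j>.
Coefficients: <v, e_1> = 0/sqrt(6), <v, e_2> = 4/sqrt(14).
Square and sum: Σ |<v, e_j>|^2 = 8/7.
Compute ||v||^2 = v·v = 8.
Deficit = 8 − 8/7 = 48/7 ≥ 0, confirming Bessel's inequality. (The deficit equals ||v − Σ <v,e_j> e_j||^2, the squared distance from v to span{e_j}.)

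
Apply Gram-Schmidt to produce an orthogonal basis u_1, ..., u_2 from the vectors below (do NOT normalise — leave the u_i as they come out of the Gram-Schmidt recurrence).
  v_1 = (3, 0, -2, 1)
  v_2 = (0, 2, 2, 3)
Orthogonal basis:
  u_1 = (3, 0, -2, 1)
  u_2 = (3/14, 2, 13/7, 43/14)

Apply the Gram-Schmidt recurrence
  u_1 = v_1
  u_i = v_i − Σ_{j<i} ((v_i · u_j) / (u_j · u_j)) · u_j.

Step by step this gives:
  u_1 = (3, 0, -2, 1)
  u_2 = (3/14, 2, 13/7, 43/14)

Orthogonality check:
  u_2 · u_1 = 0 (should be 0)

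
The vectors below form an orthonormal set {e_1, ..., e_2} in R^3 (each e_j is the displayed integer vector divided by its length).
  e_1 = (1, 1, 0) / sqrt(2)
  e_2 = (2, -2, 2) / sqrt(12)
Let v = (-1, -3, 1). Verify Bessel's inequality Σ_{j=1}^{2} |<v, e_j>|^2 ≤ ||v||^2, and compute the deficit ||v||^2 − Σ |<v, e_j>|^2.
Σ |<v, e_j>|^2 = 11; ||v||^2 = 11; deficit = 0

Write each e_j = u_j / sqrt(<u_j, u_j>) where u_j is the displayed integer vector. Then <v, e_j> = <v, u_j> / sqrt(<u_j, u_j>), so |<v, e_j>|^2 = <v, u_j>^2 / <u_j, u_j>.
Coefficients: <v, e_1> = -4/sqrt(2), <v, e_2> = 6/sqrt(12).
Square and sum: Σ |<v, e_j>|^2 = 11.
Compute ||v||^2 = v·v = 11.
Deficit = 11 − 11 = 0 ≥ 0, confirming Bessel's inequality. (The deficit equals ||v − Σ <v,e_j> e_j||^2, the squared distance from v to span{e_j}.)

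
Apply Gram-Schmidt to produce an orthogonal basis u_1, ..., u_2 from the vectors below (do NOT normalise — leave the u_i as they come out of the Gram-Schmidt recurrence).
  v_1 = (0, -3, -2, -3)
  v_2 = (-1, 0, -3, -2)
Orthogonal basis:
  u_1 = (0, -3, -2, -3)
  u_2 = (-1, 18/11, -21/11, -4/11)

Apply the Gram-Schmidt recurrence
  u_1 = v_1
  u_i = v_i − Σ_{j<i} ((v_i · u_j) / (u_j · u_j)) · u_j.

Step by step this gives:
  u_1 = (0, -3, -2, -3)
  u_2 = (-1, 18/11, -21/11, -4/11)

Orthogonality check:
  u_2 · u_1 = 0 (should be 0)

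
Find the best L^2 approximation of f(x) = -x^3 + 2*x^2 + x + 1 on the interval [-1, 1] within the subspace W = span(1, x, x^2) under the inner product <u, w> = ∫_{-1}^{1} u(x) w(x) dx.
g(x) = 2*x^2 + 2*x/5 + 1

The best approximation g ∈ W is the orthogonal projection of f onto W. Writing g = a_0 + a_1 x + a_2 x^2, the coefficients solve the normal equations G · a = b where
  G_{ij} = <φ_i, φ_j> and b_i = <f, φ_i>, with φ_0 = 1, φ_1 = x, φ_2 = x^2.
G =
  [2, 0, 2/3]
  [0, 2/3, 0]
  [2/3, 0, 2/5],
b = (10/3, 4/15, 22/15).
Solving gives a_0 = 1, a_1 = 2/5, a_2 = 2, so
  g(x) = 2*x^2 + 2*x/5 + 1.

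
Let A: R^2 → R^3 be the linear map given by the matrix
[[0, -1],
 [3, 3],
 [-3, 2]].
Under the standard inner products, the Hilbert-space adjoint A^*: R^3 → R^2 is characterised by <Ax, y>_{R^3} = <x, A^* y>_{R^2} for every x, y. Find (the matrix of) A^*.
A^* = A^T =
[[0, 3, -3],
 [-1, 3, 2]]

For real matrices with standard dot products, the defining identity <Ax, y> = <x, A^* y> gives (Ax)^T y = x^T (A^*) y, i.e. x^T A^T y = x^T (A^*) y. Since this holds for all x, y, we must have A^* = A^T. Therefore
A^* =
[[0, 3, -3],
 [-1, 3, 2]].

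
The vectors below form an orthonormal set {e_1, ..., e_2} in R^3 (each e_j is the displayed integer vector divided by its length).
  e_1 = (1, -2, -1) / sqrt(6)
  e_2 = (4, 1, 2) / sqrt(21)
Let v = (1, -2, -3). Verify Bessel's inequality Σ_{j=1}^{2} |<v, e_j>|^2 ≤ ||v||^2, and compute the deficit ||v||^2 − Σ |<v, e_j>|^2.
Σ |<v, e_j>|^2 = 80/7; ||v||^2 = 14; deficit = 18/7

Write each e_j = u_j / sqrt(<u_j, u_j>) where u_j is the displayed integer vector. Then <v, e_j> = <v, u_j> / sqrt(<u_j, u_j>), so |<v, e_j>|^2 = <v, u_j>^2 / <u_j, u_j>.
Coefficients: <v, e_1> = 8/sqrt(6), <v, e_2> = -4/sqrt(21).
Square and sum: Σ |<v, e_j>|^2 = 80/7.
Compute ||v||^2 = v·v = 14.
Deficit = 14 − 80/7 = 18/7 ≥ 0, confirming Bessel's inequality. (The deficit equals ||v − Σ <v,e_j> e_j||^2, the squared distance from v to span{e_j}.)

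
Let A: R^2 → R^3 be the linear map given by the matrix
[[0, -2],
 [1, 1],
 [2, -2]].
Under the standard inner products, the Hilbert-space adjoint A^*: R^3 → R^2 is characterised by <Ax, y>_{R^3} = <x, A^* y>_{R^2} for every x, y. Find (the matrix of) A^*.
A^* = A^T =
[[0, 1, 2],
 [-2, 1, -2]]

For real matrices with standard dot products, the defining identity <Ax, y> = <x, A^* y> gives (Ax)^T y = x^T (A^*) y, i.e. x^T A^T y = x^T (A^*) y. Since this holds for all x, y, we must have A^* = A^T. Therefore
A^* =
[[0, 1, 2],
 [-2, 1, -2]].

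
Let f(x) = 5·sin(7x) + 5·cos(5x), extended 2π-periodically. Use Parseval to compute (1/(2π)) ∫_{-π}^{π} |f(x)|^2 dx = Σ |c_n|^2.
Σ |c_n|^2 = 25

Expand |f|^2 and use orthogonality of {sin(nx), cos(mx)} on [-π, π]:
  ∫_{-π}^{π} sin(nx)^2 dx = π, ∫ cos(mx)^2 dx = π, and cross terms integrate to 0.
So ∫_{-π}^{π} f(x)^2 dx = 5^2 · π + 5^2 · π = (25 + 25)π.
Divide by 2π: (25 + 25)/2 = 25.
By Parseval, this equals Σ |c_n|^2.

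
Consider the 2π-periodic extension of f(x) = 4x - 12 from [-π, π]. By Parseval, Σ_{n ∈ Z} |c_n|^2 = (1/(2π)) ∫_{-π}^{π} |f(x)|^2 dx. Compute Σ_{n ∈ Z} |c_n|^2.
Σ |c_n|^2 = 16π^2/3 + 144

Expand and integrate term by term over [-π, π]:
  ∫ (4x)^2 dx = 16·(2π^3/3); ∫ 2·4·(-12)·x dx = 0 (odd integrand); ∫ (-12)^2 dx = 144·2π.
So (1/(2π)) ∫_{-π}^{π} (4x - 12)^2 dx = 16π^2/3 + 144 = 16π^2/3 + 144.
Parseval ⇒ Σ |c_n|^2 = 16π^2/3 + 144.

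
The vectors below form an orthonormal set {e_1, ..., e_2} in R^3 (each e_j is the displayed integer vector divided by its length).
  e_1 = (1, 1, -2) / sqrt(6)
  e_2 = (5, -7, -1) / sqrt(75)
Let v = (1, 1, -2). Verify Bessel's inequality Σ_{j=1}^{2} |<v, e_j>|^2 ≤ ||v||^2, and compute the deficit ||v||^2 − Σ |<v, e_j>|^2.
Σ |<v, e_j>|^2 = 6; ||v||^2 = 6; deficit = 0

Write each e_j = u_j / sqrt(<u_j, u_j>) where u_j is the displayed integer vector. Then <v, e_j> = <v, u_j> / sqrt(<u_j, u_j>), so |<v, e_j>|^2 = <v, u_j>^2 / <u_j, u_j>.
Coefficients: <v, e_1> = 6/sqrt(6), <v, e_2> = 0/sqrt(75).
Square and sum: Σ |<v, e_j>|^2 = 6.
Compute ||v||^2 = v·v = 6.
Deficit = 6 − 6 = 0 ≥ 0, confirming Bessel's inequality. (The deficit equals ||v − Σ <v,e_j> e_j||^2, the squared distance from v to span{e_j}.)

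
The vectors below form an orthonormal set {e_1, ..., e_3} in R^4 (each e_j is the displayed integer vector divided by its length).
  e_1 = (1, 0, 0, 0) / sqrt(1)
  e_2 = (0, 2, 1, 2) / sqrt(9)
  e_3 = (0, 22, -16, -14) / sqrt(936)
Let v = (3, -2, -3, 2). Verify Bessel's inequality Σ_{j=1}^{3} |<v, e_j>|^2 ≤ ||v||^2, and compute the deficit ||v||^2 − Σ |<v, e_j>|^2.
Σ |<v, e_j>|^2 = 138/13; ||v||^2 = 26; deficit = 200/13

Write each e_j = u_j / sqrt(<u_j, u_j>) where u_j is the displayed integer vector. Then <v, e_j> = <v, u_j> / sqrt(<u_j, u_j>), so |<v, e_j>|^2 = <v, u_j>^2 / <u_j, u_j>.
Coefficients: <v, e_1> = 3/sqrt(1), <v, e_2> = -3/sqrt(9), <v, e_3> = -24/sqrt(936).
Square and sum: Σ |<v, e_j>|^2 = 138/13.
Compute ||v||^2 = v·v = 26.
Deficit = 26 − 138/13 = 200/13 ≥ 0, confirming Bessel's inequality. (The deficit equals ||v − Σ <v,e_j> e_j||^2, the squared distance from v to span{e_j}.)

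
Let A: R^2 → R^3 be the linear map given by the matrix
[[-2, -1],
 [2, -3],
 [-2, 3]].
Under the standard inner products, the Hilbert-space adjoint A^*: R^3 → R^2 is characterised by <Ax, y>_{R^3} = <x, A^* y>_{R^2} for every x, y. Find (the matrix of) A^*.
A^* = A^T =
[[-2, 2, -2],
 [-1, -3, 3]]

For real matrices with standard dot products, the defining identity <Ax, y> = <x, A^* y> gives (Ax)^T y = x^T (A^*) y, i.e. x^T A^T y = x^T (A^*) y. Since this holds for all x, y, we must have A^* = A^T. Therefore
A^* =
[[-2, 2, -2],
 [-1, -3, 3]].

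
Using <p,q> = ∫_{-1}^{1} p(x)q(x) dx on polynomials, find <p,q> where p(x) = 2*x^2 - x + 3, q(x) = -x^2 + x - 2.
<p,q> = -272/15

Expand the product: p(x)·q(x) = -2*x^4 + 3*x^3 - 8*x^2 + 5*x - 6.
∫_{-1}^{1} of each monomial x^k gives [2/(k+1) if k even, 0 if k odd]. Integrating term-by-term (or equivalently evaluating the antiderivative F(x) = -2*x^5/5 + 3*x^4/4 - 8*x^3/3 + 5*x^2/2 - 6*x at the endpoints):
  F(1) − F(−1) = -349/60 − (739/60) = -272/15.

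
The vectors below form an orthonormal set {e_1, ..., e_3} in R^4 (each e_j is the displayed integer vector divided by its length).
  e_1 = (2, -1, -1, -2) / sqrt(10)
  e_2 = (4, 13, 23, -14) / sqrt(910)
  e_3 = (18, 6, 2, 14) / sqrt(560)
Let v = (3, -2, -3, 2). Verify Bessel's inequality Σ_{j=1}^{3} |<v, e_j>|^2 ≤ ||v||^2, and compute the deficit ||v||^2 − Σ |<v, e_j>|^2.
Σ |<v, e_j>|^2 = 1674/65; ||v||^2 = 26; deficit = 16/65

Write each e_j = u_j / sqrt(<u_j, u_j>) where u_j is the displayed integer vector. Then <v, e_j> = <v, u_j> / sqrt(<u_j, u_j>), so |<v, e_j>|^2 = <v, u_j>^2 / <u_j, u_j>.
Coefficients: <v, e_1> = 7/sqrt(10), <v, e_2> = -111/sqrt(910), <v, e_3> = 64/sqrt(560).
Square and sum: Σ |<v, e_j>|^2 = 1674/65.
Compute ||v||^2 = v·v = 26.
Deficit = 26 − 1674/65 = 16/65 ≥ 0, confirming Bessel's inequality. (The deficit equals ||v − Σ <v,e_j> e_j||^2, the squared distance from v to span{e_j}.)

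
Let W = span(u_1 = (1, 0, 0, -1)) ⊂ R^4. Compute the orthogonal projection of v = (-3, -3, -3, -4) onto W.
proj_W(v) = (1/2, 0, 0, -1/2)

Set up U = [u_1 | ... | u_1] ∈ R^(4×1). The projector onto W = col(U) is P = U (U^T U)^(-1) U^T.
Compute U^T U =
  [2],
and U^T v = (1).
Solve U^T U · c = U^T v for the coefficients: c = (1/2). The projection is proj_W(v) = U c.
Check: (v - proj_W(v)) · u_1 = 0  (should be 0).
Result: proj_W(v) = (1/2, 0, 0, -1/2).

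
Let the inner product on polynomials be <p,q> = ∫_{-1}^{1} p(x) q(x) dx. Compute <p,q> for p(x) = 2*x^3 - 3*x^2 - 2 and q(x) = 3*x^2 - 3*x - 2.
<p,q> = 2

Expand the product: p(x)·q(x) = 6*x^5 - 15*x^4 + 5*x^3 + 6*x + 4.
∫_{-1}^{1} of each monomial x^k gives [2/(k+1) if k even, 0 if k odd]. Integrating term-by-term (or equivalently evaluating the antiderivative F(x) = x^6 - 3*x^5 + 5*x^4/4 + 3*x^2 + 4*x at the endpoints):
  F(1) − F(−1) = 25/4 − (17/4) = 2.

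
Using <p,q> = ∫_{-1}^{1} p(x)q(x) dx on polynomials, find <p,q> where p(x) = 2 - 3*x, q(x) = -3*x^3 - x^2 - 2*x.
<p,q> = 94/15

Expand the product: p(x)·q(x) = 9*x^4 - 3*x^3 + 4*x^2 - 4*x.
∫_{-1}^{1} of each monomial x^k gives [2/(k+1) if k even, 0 if k odd]. Integrating term-by-term (or equivalently evaluating the antiderivative F(x) = 9*x^5/5 - 3*x^4/4 + 4*x^3/3 - 2*x^2 at the endpoints):
  F(1) − F(−1) = 23/60 − (-353/60) = 94/15.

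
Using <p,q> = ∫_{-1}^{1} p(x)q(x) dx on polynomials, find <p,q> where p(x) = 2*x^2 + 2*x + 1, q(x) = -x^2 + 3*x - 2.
<p,q> = -62/15

Expand the product: p(x)·q(x) = -2*x^4 + 4*x^3 + x^2 - x - 2.
∫_{-1}^{1} of each monomial x^k gives [2/(k+1) if k even, 0 if k odd]. Integrating term-by-term (or equivalently evaluating the antiderivative F(x) = -2*x^5/5 + x^4 + x^3/3 - x^2/2 - 2*x at the endpoints):
  F(1) − F(−1) = -47/30 − (77/30) = -62/15.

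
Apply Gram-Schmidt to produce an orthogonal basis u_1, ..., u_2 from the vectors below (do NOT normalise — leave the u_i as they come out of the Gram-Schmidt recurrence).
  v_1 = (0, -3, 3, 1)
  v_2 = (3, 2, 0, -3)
Orthogonal basis:
  u_1 = (0, -3, 3, 1)
  u_2 = (3, 11/19, 27/19, -48/19)

Apply the Gram-Schmidt recurrence
  u_1 = v_1
  u_i = v_i − Σ_{j<i} ((v_i · u_j) / (u_j · u_j)) · u_j.

Step by step this gives:
  u_1 = (0, -3, 3, 1)
  u_2 = (3, 11/19, 27/19, -48/19)

Orthogonality check:
  u_2 · u_1 = 0 (should be 0)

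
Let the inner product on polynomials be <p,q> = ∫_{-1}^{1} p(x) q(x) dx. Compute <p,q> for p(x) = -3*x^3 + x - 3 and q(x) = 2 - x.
<p,q> = -172/15

Expand the product: p(x)·q(x) = 3*x^4 - 6*x^3 - x^2 + 5*x - 6.
∫_{-1}^{1} of each monomial x^k gives [2/(k+1) if k even, 0 if k odd]. Integrating term-by-term (or equivalently evaluating the antiderivative F(x) = 3*x^5/5 - 3*x^4/2 - x^3/3 + 5*x^2/2 - 6*x at the endpoints):
  F(1) − F(−1) = -71/15 − (101/15) = -172/15.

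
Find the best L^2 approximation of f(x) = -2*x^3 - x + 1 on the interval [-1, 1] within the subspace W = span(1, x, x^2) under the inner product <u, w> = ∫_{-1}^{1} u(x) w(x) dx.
g(x) = 1 - 11*x/5

The best approximation g ∈ W is the orthogonal projection of f onto W. Writing g = a_0 + a_1 x + a_2 x^2, the coefficients solve the normal equations G · a = b where
  G_{ij} = <φ_i, φ_j> and b_i = <f, φ_i>, with φ_0 = 1, φ_1 = x, φ_2 = x^2.
G =
  [2, 0, 2/3]
  [0, 2/3, 0]
  [2/3, 0, 2/5],
b = (2, -22/15, 2/3).
Solving gives a_0 = 1, a_1 = -11/5, a_2 = 0, so
  g(x) = 1 - 11*x/5.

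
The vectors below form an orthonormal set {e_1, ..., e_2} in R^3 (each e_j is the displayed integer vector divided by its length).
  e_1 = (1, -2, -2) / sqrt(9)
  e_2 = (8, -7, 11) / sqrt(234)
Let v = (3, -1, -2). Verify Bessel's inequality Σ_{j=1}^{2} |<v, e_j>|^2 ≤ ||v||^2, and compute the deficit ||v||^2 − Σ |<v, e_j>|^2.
Σ |<v, e_j>|^2 = 243/26; ||v||^2 = 14; deficit = 121/26

Write each e_j = u_j / sqrt(<u_j, u_j>) where u_j is the displayed integer vector. Then <v, e_j> = <v, u_j> / sqrt(<u_j, u_j>), so |<v, e_j>|^2 = <v, u_j>^2 / <u_j, u_j>.
Coefficients: <v, e_1> = 9/sqrt(9), <v, e_2> = 9/sqrt(234).
Square and sum: Σ |<v, e_j>|^2 = 243/26.
Compute ||v||^2 = v·v = 14.
Deficit = 14 − 243/26 = 121/26 ≥ 0, confirming Bessel's inequality. (The deficit equals ||v − Σ <v,e_j> e_j||^2, the squared distance from v to span{e_j}.)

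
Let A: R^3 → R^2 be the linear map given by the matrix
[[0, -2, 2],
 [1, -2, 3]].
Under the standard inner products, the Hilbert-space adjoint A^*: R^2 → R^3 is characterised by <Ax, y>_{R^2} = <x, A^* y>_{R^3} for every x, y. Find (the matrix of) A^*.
A^* = A^T =
[[0, 1],
 [-2, -2],
 [2, 3]]

For real matrices with standard dot products, the defining identity <Ax, y> = <x, A^* y> gives (Ax)^T y = x^T (A^*) y, i.e. x^T A^T y = x^T (A^*) y. Since this holds for all x, y, we must have A^* = A^T. Therefore
A^* =
[[0, 1],
 [-2, -2],
 [2, 3]].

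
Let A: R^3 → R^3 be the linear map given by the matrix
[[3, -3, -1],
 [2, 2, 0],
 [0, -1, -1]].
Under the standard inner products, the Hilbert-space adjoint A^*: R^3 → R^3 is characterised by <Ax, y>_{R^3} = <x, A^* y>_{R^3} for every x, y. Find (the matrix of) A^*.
A^* = A^T =
[[3, 2, 0],
 [-3, 2, -1],
 [-1, 0, -1]]

For real matrices with standard dot products, the defining identity <Ax, y> = <x, A^* y> gives (Ax)^T y = x^T (A^*) y, i.e. x^T A^T y = x^T (A^*) y. Since this holds for all x, y, we must have A^* = A^T. Therefore
A^* =
[[3, 2, 0],
 [-3, 2, -1],
 [-1, 0, -1]].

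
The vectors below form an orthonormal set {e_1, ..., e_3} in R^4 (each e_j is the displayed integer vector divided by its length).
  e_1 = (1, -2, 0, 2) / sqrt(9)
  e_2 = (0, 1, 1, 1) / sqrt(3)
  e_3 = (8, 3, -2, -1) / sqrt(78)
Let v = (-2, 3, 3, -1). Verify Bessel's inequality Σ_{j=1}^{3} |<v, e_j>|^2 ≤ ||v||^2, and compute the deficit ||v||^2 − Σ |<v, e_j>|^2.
Σ |<v, e_j>|^2 = 2491/117; ||v||^2 = 23; deficit = 200/117

Write each e_j = u_j / sqrt(<u_j, u_j>) where u_j is the displayed integer vector. Then <v, e_j> = <v, u_j> / sqrt(<u_j, u_j>), so |<v, e_j>|^2 = <v, u_j>^2 / <u_j, u_j>.
Coefficients: <v, e_1> = -10/sqrt(9), <v, e_2> = 5/sqrt(3), <v, e_3> = -12/sqrt(78).
Square and sum: Σ |<v, e_j>|^2 = 2491/117.
Compute ||v||^2 = v·v = 23.
Deficit = 23 − 2491/117 = 200/117 ≥ 0, confirming Bessel's inequality. (The deficit equals ||v − Σ <v,e_j> e_j||^2, the squared distance from v to span{e_j}.)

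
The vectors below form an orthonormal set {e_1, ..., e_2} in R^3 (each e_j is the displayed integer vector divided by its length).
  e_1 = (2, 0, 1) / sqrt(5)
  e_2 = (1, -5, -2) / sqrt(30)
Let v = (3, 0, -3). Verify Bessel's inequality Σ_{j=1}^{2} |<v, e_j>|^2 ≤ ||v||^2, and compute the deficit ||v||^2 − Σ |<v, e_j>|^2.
Σ |<v, e_j>|^2 = 9/2; ||v||^2 = 18; deficit = 27/2

Write each e_j = u_j / sqrt(<u_j, u_j>) where u_j is the displayed integer vector. Then <v, e_j> = <v, u_j> / sqrt(<u_j, u_j>), so |<v, e_j>|^2 = <v, u_j>^2 / <u_j, u_j>.
Coefficients: <v, e_1> = 3/sqrt(5), <v, e_2> = 9/sqrt(30).
Square and sum: Σ |<v, e_j>|^2 = 9/2.
Compute ||v||^2 = v·v = 18.
Deficit = 18 − 9/2 = 27/2 ≥ 0, confirming Bessel's inequality. (The deficit equals ||v − Σ <v,e_j> e_j||^2, the squared distance from v to span{e_j}.)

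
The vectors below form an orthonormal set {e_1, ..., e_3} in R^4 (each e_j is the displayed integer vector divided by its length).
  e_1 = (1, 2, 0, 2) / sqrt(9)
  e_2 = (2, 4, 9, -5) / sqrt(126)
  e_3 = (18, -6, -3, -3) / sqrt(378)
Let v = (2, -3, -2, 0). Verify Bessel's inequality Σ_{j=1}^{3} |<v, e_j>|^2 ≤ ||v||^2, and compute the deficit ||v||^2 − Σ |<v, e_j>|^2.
Σ |<v, e_j>|^2 = 50/3; ||v||^2 = 17; deficit = 1/3

Write each e_j = u_j / sqrt(<u_j, u_j>) where u_j is the displayed integer vector. Then <v, e_j> = <v, u_j> / sqrt(<u_j, u_j>), so |<v, e_j>|^2 = <v, u_j>^2 / <u_j, u_j>.
Coefficients: <v, e_1> = -4/sqrt(9), <v, e_2> = -26/sqrt(126), <v, e_3> = 60/sqrt(378).
Square and sum: Σ |<v, e_j>|^2 = 50/3.
Compute ||v||^2 = v·v = 17.
Deficit = 17 − 50/3 = 1/3 ≥ 0, confirming Bessel's inequality. (The deficit equals ||v − Σ <v,e_j> e_j||^2, the squared distance from v to span{e_j}.)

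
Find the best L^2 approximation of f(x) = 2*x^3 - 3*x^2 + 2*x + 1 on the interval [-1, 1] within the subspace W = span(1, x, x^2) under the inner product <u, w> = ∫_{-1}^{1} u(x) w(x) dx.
g(x) = -3*x^2 + 16*x/5 + 1

The best approximation g ∈ W is the orthogonal projection of f onto W. Writing g = a_0 + a_1 x + a_2 x^2, the coefficients solve the normal equations G · a = b where
  G_{ij} = <φ_i, φ_j> and b_i = <f, φ_i>, with φ_0 = 1, φ_1 = x, φ_2 = x^2.
G =
  [2, 0, 2/3]
  [0, 2/3, 0]
  [2/3, 0, 2/5],
b = (0, 32/15, -8/15).
Solving gives a_0 = 1, a_1 = 16/5, a_2 = -3, so
  g(x) = -3*x^2 + 16*x/5 + 1.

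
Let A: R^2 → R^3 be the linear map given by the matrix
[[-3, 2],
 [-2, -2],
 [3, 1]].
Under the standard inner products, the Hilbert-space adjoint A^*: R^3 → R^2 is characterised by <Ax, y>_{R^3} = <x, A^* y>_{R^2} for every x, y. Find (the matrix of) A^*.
A^* = A^T =
[[-3, -2, 3],
 [2, -2, 1]]

For real matrices with standard dot products, the defining identity <Ax, y> = <x, A^* y> gives (Ax)^T y = x^T (A^*) y, i.e. x^T A^T y = x^T (A^*) y. Since this holds for all x, y, we must have A^* = A^T. Therefore
A^* =
[[-3, -2, 3],
 [2, -2, 1]].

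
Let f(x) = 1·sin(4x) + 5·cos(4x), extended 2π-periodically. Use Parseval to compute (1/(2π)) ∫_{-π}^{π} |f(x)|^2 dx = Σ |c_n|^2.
Σ |c_n|^2 = 13

Expand |f|^2 and use orthogonality of {sin(nx), cos(mx)} on [-π, π]:
  ∫_{-π}^{π} sin(nx)^2 dx = π, ∫ cos(mx)^2 dx = π, and cross terms integrate to 0.
So ∫_{-π}^{π} f(x)^2 dx = 1^2 · π + 5^2 · π = (1 + 25)π.
Divide by 2π: (1 + 25)/2 = 13.
By Parseval, this equals Σ |c_n|^2.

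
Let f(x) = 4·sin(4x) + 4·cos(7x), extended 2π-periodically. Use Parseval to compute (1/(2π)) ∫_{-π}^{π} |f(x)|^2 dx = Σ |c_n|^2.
Σ |c_n|^2 = 16

Expand |f|^2 and use orthogonality of {sin(nx), cos(mx)} on [-π, π]:
  ∫_{-π}^{π} sin(nx)^2 dx = π, ∫ cos(mx)^2 dx = π, and cross terms integrate to 0.
So ∫_{-π}^{π} f(x)^2 dx = 4^2 · π + 4^2 · π = (16 + 16)π.
Divide by 2π: (16 + 16)/2 = 16.
By Parseval, this equals Σ |c_n|^2.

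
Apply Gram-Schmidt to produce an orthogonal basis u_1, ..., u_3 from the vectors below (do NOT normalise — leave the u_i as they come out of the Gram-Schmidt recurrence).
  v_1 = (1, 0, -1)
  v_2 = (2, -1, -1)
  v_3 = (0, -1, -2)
Orthogonal basis:
  u_1 = (1, 0, -1)
  u_2 = (1/2, -1, 1/2)
  u_3 = (-1, -1, -1)

Apply the Gram-Schmidt recurrence
  u_1 = v_1
  u_i = v_i − Σ_{j<i} ((v_i · u_j) / (u_j · u_j)) · u_j.

Step by step this gives:
  u_1 = (1, 0, -1)
  u_2 = (1/2, -1, 1/2)
  u_3 = (-1, -1, -1)

Orthogonality check:
  u_2 · u_1 = 0 (should be 0)
  u_3 · u_1 = 0 (should be 0)
  u_3 · u_2 = 0 (should be 0)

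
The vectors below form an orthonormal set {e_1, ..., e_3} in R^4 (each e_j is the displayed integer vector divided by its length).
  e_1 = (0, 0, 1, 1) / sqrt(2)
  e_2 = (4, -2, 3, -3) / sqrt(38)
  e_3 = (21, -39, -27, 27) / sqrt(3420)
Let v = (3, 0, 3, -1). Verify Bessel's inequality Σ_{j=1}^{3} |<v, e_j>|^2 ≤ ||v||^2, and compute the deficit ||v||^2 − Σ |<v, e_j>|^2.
Σ |<v, e_j>|^2 = 71/4; ||v||^2 = 19; deficit = 5/4

Write each e_j = u_j / sqrt(<u_j, u_j>) where u_j is the displayed integer vector. Then <v, e_j> = <v, u_j> / sqrt(<u_j, u_j>), so |<v, e_j>|^2 = <v, u_j>^2 / <u_j, u_j>.
Coefficients: <v, e_1> = 2/sqrt(2), <v, e_2> = 24/sqrt(38), <v, e_3> = -45/sqrt(3420).
Square and sum: Σ |<v, e_j>|^2 = 71/4.
Compute ||v||^2 = v·v = 19.
Deficit = 19 − 71/4 = 5/4 ≥ 0, confirming Bessel's inequality. (The deficit equals ||v − Σ <v,e_j> e_j||^2, the squared distance from v to span{e_j}.)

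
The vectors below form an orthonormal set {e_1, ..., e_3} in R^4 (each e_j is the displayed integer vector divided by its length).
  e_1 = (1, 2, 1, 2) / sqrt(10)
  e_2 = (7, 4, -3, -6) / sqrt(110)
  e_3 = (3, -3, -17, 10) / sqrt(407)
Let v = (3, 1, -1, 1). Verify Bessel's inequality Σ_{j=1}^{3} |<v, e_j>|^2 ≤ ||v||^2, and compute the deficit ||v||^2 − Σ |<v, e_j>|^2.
Σ |<v, e_j>|^2 = 395/37; ||v||^2 = 12; deficit = 49/37

Write each e_j = u_j / sqrt(<u_j, u_j>) where u_j is the displayed integer vector. Then <v, e_j> = <v, u_j> / sqrt(<u_j, u_j>), so |<v, e_j>|^2 = <v, u_j>^2 / <u_j, u_j>.
Coefficients: <v, e_1> = 6/sqrt(10), <v, e_2> = 22/sqrt(110), <v, e_3> = 33/sqrt(407).
Square and sum: Σ |<v, e_j>|^2 = 395/37.
Compute ||v||^2 = v·v = 12.
Deficit = 12 − 395/37 = 49/37 ≥ 0, confirming Bessel's inequality. (The deficit equals ||v − Σ <v,e_j> e_j||^2, the squared distance from v to span{e_j}.)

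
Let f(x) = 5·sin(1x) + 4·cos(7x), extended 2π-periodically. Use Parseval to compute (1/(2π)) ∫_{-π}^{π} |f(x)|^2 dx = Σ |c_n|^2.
Σ |c_n|^2 = 41/2

Expand |f|^2 and use orthogonality of {sin(nx), cos(mx)} on [-π, π]:
  ∫_{-π}^{π} sin(nx)^2 dx = π, ∫ cos(mx)^2 dx = π, and cross terms integrate to 0.
So ∫_{-π}^{π} f(x)^2 dx = 5^2 · π + 4^2 · π = (25 + 16)π.
Divide by 2π: (25 + 16)/2 = 41/2.
By Parseval, this equals Σ |c_n|^2.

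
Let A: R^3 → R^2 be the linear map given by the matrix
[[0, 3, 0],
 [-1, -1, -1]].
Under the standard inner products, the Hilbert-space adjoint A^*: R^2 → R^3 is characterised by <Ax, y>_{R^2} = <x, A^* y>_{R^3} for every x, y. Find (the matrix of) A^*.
A^* = A^T =
[[0, -1],
 [3, -1],
 [0, -1]]

For real matrices with standard dot products, the defining identity <Ax, y> = <x, A^* y> gives (Ax)^T y = x^T (A^*) y, i.e. x^T A^T y = x^T (A^*) y. Since this holds for all x, y, we must have A^* = A^T. Therefore
A^* =
[[0, -1],
 [3, -1],
 [0, -1]].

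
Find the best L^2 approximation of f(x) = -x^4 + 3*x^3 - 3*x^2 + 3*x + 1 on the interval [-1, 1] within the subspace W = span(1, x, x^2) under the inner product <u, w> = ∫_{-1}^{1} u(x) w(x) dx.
g(x) = -27*x^2/7 + 24*x/5 + 38/35

The best approximation g ∈ W is the orthogonal projection of f onto W. Writing g = a_0 + a_1 x + a_2 x^2, the coefficients solve the normal equations G · a = b where
  G_{ij} = <φ_i, φ_j> and b_i = <f, φ_i>, with φ_0 = 1, φ_1 = x, φ_2 = x^2.
G =
  [2, 0, 2/3]
  [0, 2/3, 0]
  [2/3, 0, 2/5],
b = (-2/5, 16/5, -86/105).
Solving gives a_0 = 38/35, a_1 = 24/5, a_2 = -27/7, so
  g(x) = -27*x^2/7 + 24*x/5 + 38/35.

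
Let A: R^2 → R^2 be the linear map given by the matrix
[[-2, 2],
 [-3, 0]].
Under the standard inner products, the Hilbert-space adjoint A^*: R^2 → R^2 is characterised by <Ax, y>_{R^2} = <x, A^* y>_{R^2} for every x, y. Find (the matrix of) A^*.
A^* = A^T =
[[-2, -3],
 [2, 0]]

For real matrices with standard dot products, the defining identity <Ax, y> = <x, A^* y> gives (Ax)^T y = x^T (A^*) y, i.e. x^T A^T y = x^T (A^*) y. Since this holds for all x, y, we must have A^* = A^T. Therefore
A^* =
[[-2, -3],
 [2, 0]].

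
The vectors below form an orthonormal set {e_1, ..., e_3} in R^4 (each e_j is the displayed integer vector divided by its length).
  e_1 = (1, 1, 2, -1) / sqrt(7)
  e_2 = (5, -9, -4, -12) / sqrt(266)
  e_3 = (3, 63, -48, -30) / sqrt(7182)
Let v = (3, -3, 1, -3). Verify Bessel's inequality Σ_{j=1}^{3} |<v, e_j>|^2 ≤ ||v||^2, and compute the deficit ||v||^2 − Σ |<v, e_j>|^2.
Σ |<v, e_j>|^2 = 563/21; ||v||^2 = 28; deficit = 25/21

Write each e_j = u_j / sqrt(<u_j, u_j>) where u_j is the displayed integer vector. Then <v, e_j> = <v, u_j> / sqrt(<u_j, u_j>), so |<v, e_j>|^2 = <v, u_j>^2 / <u_j, u_j>.
Coefficients: <v, e_1> = 5/sqrt(7), <v, e_2> = 74/sqrt(266), <v, e_3> = -138/sqrt(7182).
Square and sum: Σ |<v, e_j>|^2 = 563/21.
Compute ||v||^2 = v·v = 28.
Deficit = 28 − 563/21 = 25/21 ≥ 0, confirming Bessel's inequality. (The deficit equals ||v − Σ <v,e_j> e_j||^2, the squared distance from v to span{e_j}.)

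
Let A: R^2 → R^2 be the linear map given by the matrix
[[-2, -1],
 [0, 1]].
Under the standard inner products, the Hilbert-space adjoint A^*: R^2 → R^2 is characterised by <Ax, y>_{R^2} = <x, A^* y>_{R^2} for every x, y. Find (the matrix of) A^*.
A^* = A^T =
[[-2, 0],
 [-1, 1]]

For real matrices with standard dot products, the defining identity <Ax, y> = <x, A^* y> gives (Ax)^T y = x^T (A^*) y, i.e. x^T A^T y = x^T (A^*) y. Since this holds for all x, y, we must have A^* = A^T. Therefore
A^* =
[[-2, 0],
 [-1, 1]].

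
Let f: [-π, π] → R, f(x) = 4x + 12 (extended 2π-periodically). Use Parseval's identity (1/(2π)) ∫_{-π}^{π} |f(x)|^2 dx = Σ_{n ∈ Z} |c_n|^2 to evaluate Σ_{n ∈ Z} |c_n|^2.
Σ |c_n|^2 = 16π^2/3 + 144

Expand and integrate term by term over [-π, π]:
  ∫ (4x)^2 dx = 16·(2π^3/3); ∫ 2·4·(12)·x dx = 0 (odd integrand); ∫ 12^2 dx = 144·2π.
So (1/(2π)) ∫_{-π}^{π} (4x + 12)^2 dx = 16π^2/3 + 144 = 16π^2/3 + 144.
Parseval ⇒ Σ |c_n|^2 = 16π^2/3 + 144.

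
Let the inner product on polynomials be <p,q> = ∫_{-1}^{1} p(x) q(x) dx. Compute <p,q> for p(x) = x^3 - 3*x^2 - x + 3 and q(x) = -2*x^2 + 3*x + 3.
<p,q> = 48/5

Expand the product: p(x)·q(x) = -2*x^5 + 9*x^4 - 4*x^3 - 18*x^2 + 6*x + 9.
∫_{-1}^{1} of each monomial x^k gives [2/(k+1) if k even, 0 if k odd]. Integrating term-by-term (or equivalently evaluating the antiderivative F(x) = -x^6/3 + 9*x^5/5 - x^4 - 6*x^3 + 3*x^2 + 9*x at the endpoints):
  F(1) − F(−1) = 97/15 − (-47/15) = 48/5.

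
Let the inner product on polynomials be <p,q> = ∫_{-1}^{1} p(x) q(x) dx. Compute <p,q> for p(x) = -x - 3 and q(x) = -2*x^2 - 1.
<p,q> = 10

Expand the product: p(x)·q(x) = 2*x^3 + 6*x^2 + x + 3.
∫_{-1}^{1} of each monomial x^k gives [2/(k+1) if k even, 0 if k odd]. Integrating term-by-term (or equivalently evaluating the antiderivative F(x) = x^4/2 + 2*x^3 + x^2/2 + 3*x at the endpoints):
  F(1) − F(−1) = 6 − (-4) = 10.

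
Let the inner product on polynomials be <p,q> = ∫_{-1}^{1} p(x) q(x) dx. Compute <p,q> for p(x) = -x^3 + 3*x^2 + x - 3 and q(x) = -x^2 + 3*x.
<p,q> = 8/5

Expand the product: p(x)·q(x) = x^5 - 6*x^4 + 8*x^3 + 6*x^2 - 9*x.
∫_{-1}^{1} of each monomial x^k gives [2/(k+1) if k even, 0 if k odd]. Integrating term-by-term (or equivalently evaluating the antiderivative F(x) = x^6/6 - 6*x^5/5 + 2*x^4 + 2*x^3 - 9*x^2/2 at the endpoints):
  F(1) − F(−1) = -23/15 − (-47/15) = 8/5.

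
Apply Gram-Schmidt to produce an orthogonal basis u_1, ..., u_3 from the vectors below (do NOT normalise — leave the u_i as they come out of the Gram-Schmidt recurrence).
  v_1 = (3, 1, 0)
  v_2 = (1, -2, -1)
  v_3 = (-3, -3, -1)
Orthogonal basis:
  u_1 = (3, 1, 0)
  u_2 = (7/10, -21/10, -1)
  u_3 = (-1/59, 3/59, -7/59)

Apply the Gram-Schmidt recurrence
  u_1 = v_1
  u_i = v_i − Σ_{j<i} ((v_i · u_j) / (u_j · u_j)) · u_j.

Step by step this gives:
  u_1 = (3, 1, 0)
  u_2 = (7/10, -21/10, -1)
  u_3 = (-1/59, 3/59, -7/59)

Orthogonality check:
  u_2 · u_1 = 0 (should be 0)
  u_3 · u_1 = 0 (should be 0)
  u_3 · u_2 = 0 (should be 0)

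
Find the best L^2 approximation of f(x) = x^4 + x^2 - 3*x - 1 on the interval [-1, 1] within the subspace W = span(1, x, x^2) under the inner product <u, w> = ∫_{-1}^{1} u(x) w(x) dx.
g(x) = 13*x^2/7 - 3*x - 38/35

The best approximation g ∈ W is the orthogonal projection of f onto W. Writing g = a_0 + a_1 x + a_2 x^2, the coefficients solve the normal equations G · a = b where
  G_{ij} = <φ_i, φ_j> and b_i = <f, φ_i>, with φ_0 = 1, φ_1 = x, φ_2 = x^2.
G =
  [2, 0, 2/3]
  [0, 2/3, 0]
  [2/3, 0, 2/5],
b = (-14/15, -2, 2/105).
Solving gives a_0 = -38/35, a_1 = -3, a_2 = 13/7, so
  g(x) = 13*x^2/7 - 3*x - 38/35.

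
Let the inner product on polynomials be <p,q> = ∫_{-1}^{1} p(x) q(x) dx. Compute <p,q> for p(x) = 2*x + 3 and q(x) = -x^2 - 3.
<p,q> = -20

Expand the product: p(x)·q(x) = -2*x^3 - 3*x^2 - 6*x - 9.
∫_{-1}^{1} of each monomial x^k gives [2/(k+1) if k even, 0 if k odd]. Integrating term-by-term (or equivalently evaluating the antiderivative F(x) = -x^4/2 - x^3 - 3*x^2 - 9*x at the endpoints):
  F(1) − F(−1) = -27/2 − (13/2) = -20.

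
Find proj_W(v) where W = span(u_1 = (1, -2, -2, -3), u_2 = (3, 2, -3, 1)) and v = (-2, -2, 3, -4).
proj_W(v) = (-106/41, -132/41, 83/41, -112/41)

Set up U = [u_1 | ... | u_2] ∈ R^(4×2). The projector onto W = col(U) is P = U (U^T U)^(-1) U^T.
Compute U^T U =
  [18, 2]
  [2, 23],
and U^T v = (8, -23).
Solve U^T U · c = U^T v for the coefficients: c = (23/41, -43/41). The projection is proj_W(v) = U c.
Check: (v - proj_W(v)) · u_1 = 0  (should be 0).
Check: (v - proj_W(v)) · u_2 = 0  (should be 0).
Result: proj_W(v) = (-106/41, -132/41, 83/41, -112/41).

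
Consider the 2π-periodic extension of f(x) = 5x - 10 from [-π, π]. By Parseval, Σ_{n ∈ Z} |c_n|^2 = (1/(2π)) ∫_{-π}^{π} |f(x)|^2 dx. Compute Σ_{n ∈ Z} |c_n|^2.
Σ |c_n|^2 = 25π^2/3 + 100

Expand and integrate term by term over [-π, π]:
  ∫ (5x)^2 dx = 25·(2π^3/3); ∫ 2·5·(-10)·x dx = 0 (odd integrand); ∫ (-10)^2 dx = 100·2π.
So (1/(2π)) ∫_{-π}^{π} (5x - 10)^2 dx = 25π^2/3 + 100 = 25π^2/3 + 100.
Parseval ⇒ Σ |c_n|^2 = 25π^2/3 + 100.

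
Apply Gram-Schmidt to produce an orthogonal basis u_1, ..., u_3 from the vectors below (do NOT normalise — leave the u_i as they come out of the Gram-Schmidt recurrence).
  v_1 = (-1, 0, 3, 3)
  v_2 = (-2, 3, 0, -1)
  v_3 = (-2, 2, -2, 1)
Orthogonal basis:
  u_1 = (-1, 0, 3, 3)
  u_2 = (-39/19, 3, 3/19, -16/19)
  u_3 = (-39/53, 4/53, -103/53, 90/53)

Apply the Gram-Schmidt recurrence
  u_1 = v_1
  u_i = v_i − Σ_{j<i} ((v_i · u_j) / (u_j · u_j)) · u_j.

Step by step this gives:
  u_1 = (-1, 0, 3, 3)
  u_2 = (-39/19, 3, 3/19, -16/19)
  u_3 = (-39/53, 4/53, -103/53, 90/53)

Orthogonality check:
  u_2 · u_1 = 0 (should be 0)
  u_3 · u_1 = 0 (should be 0)
  u_3 · u_2 = 0 (should be 0)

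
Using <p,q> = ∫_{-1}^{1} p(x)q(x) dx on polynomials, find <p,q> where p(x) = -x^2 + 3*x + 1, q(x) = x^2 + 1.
<p,q> = 8/5

Expand the product: p(x)·q(x) = -x^4 + 3*x^3 + 3*x + 1.
∫_{-1}^{1} of each monomial x^k gives [2/(k+1) if k even, 0 if k odd]. Integrating term-by-term (or equivalently evaluating the antiderivative F(x) = -x^5/5 + 3*x^4/4 + 3*x^2/2 + x at the endpoints):
  F(1) − F(−1) = 61/20 − (29/20) = 8/5.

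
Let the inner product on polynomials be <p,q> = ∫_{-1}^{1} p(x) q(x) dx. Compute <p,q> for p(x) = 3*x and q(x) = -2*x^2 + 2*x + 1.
<p,q> = 4

Expand the product: p(x)·q(x) = -6*x^3 + 6*x^2 + 3*x.
∫_{-1}^{1} of each monomial x^k gives [2/(k+1) if k even, 0 if k odd]. Integrating term-by-term (or equivalently evaluating the antiderivative F(x) = -3*x^4/2 + 2*x^3 + 3*x^2/2 at the endpoints):
  F(1) − F(−1) = 2 − (-2) = 4.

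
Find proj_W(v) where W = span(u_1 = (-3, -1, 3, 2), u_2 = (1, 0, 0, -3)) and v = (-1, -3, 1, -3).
proj_W(v) = (-95/149, -102/149, 306/149, -429/149)

Set up U = [u_1 | ... | u_2] ∈ R^(4×2). The projector onto W = col(U) is P = U (U^T U)^(-1) U^T.
Compute U^T U =
  [23, -9]
  [-9, 10],
and U^T v = (3, 8).
Solve U^T U · c = U^T v for the coefficients: c = (102/149, 211/149). The projection is proj_W(v) = U c.
Check: (v - proj_W(v)) · u_1 = 0  (should be 0).
Check: (v - proj_W(v)) · u_2 = 0  (should be 0).
Result: proj_W(v) = (-95/149, -102/149, 306/149, -429/149).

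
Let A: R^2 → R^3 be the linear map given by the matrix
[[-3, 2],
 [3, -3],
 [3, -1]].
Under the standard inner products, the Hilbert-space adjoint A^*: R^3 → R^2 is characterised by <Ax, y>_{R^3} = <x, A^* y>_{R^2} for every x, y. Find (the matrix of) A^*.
A^* = A^T =
[[-3, 3, 3],
 [2, -3, -1]]

For real matrices with standard dot products, the defining identity <Ax, y> = <x, A^* y> gives (Ax)^T y = x^T (A^*) y, i.e. x^T A^T y = x^T (A^*) y. Since this holds for all x, y, we must have A^* = A^T. Therefore
A^* =
[[-3, 3, 3],
 [2, -3, -1]].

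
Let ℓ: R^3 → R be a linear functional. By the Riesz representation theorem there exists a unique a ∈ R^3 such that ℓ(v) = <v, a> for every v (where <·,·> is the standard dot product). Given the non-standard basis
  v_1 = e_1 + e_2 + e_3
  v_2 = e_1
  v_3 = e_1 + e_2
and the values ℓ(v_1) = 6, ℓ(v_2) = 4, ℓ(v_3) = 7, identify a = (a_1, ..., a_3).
a = (4, 3, -1)

Write a = (a_1, ..., a_3) in the standard basis. For each basis vector v_i, ℓ(v_i) = <v_i, a> is a linear equation in the a_j's. Collect the n equations into a matrix system V a = ℓ, where row i of V is v_i (expressed in the standard basis). Since V is invertible (lower-triangular with 1s on the diagonal, up to permutation), solve by back-substitution:
  V =
[[1, 1, 1],
 [1, 0, 0],
 [1, 1, 0]]
  V a = (6, 4, 7)
Solving gives a = (4, 3, -1).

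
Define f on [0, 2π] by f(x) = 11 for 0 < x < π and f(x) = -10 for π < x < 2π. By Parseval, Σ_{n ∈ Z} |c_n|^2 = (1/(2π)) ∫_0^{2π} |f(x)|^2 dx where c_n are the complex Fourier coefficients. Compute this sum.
Σ |c_n|^2 = 221/2

Parseval equates the L^2 energy of f (normalised by 1/(2π)) with the ℓ^2 sum of its Fourier coefficients: (1/(2π)) ∫_0^{2π} |f|^2 = Σ |c_n|^2.
Compute the left side: (1/(2π)) [∫_0^π 11^2 dx + ∫_π^{2π} (-10)^2 dx] = (1/(2π)) · (121π + 100π) = (121 + 100)/2 = 221/2.
So Σ_{n ∈ Z} |c_n|^2 = 221/2.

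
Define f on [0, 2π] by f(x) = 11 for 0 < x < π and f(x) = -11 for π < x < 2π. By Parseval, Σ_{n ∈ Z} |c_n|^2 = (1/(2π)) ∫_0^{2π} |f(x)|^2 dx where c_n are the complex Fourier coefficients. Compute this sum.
Σ |c_n|^2 = 121

Parseval equates the L^2 energy of f (normalised by 1/(2π)) with the ℓ^2 sum of its Fourier coefficients: (1/(2π)) ∫_0^{2π} |f|^2 = Σ |c_n|^2.
Compute the left side: (1/(2π)) [∫_0^π 11^2 dx + ∫_π^{2π} (-11)^2 dx] = (1/(2π)) · (121π + 121π) = (121 + 121)/2 = 121.
So Σ_{n ∈ Z} |c_n|^2 = 121.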